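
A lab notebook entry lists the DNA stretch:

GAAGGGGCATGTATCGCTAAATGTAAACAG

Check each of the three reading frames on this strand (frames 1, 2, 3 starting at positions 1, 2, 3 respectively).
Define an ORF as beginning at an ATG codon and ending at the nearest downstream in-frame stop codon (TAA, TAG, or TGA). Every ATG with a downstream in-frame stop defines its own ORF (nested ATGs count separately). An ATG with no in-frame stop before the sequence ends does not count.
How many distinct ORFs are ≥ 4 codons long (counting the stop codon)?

Frame 1: GAA GGG GCA TGT ATC GCT AAA TGT AAA CAG — no ATG→stop ORF.
Frame 2: AAG GGG CAT GTA TCG CTA AAT GTA AAC — no ATG→stop ORF.
Frame 3: AGG GGC ATG TAT CGC TAA ATG TAA ACA — ATG at 9, stop TAA at 18 → 12 nt; ATG at 21, stop TAA at 24 → 6 nt.
ORFs ≥ 4 codons: frame 3 9–20 (4 codons). Count = 1.

1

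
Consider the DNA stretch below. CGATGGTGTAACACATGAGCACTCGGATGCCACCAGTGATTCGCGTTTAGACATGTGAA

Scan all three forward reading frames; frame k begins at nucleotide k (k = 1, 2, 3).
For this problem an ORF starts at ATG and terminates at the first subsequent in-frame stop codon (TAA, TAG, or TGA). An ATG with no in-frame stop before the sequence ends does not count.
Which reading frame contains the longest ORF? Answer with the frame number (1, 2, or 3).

Frame 1: CGA TGG TGT AAC ACA TGA GCA CTC GGA TGC CAC CAG TGA TTC GCG TTT AGA CAT GTG — no ATG→stop ORF.
Frame 2: GAT GGT GTA ACA CAT GAG CAC TCG GAT GCC ACC AGT GAT TCG CGT TTA GAC ATG TGA — ATG at 53, stop TGA at 56 → 6 nt.
Frame 3: ATG GTG TAA CAC ATG AGC ACT CGG ATG CCA CCA GTG ATT CGC GTT TAG ACA TGT GAA — ATG at 3, stop TAA at 9 → 9 nt; ATG at 15, stop TAG at 48 → 36 nt; ATG at 27, stop TAG at 48 → 24 nt.
Longest ORF is 36 nt in frame 3 (positions 15–50).

3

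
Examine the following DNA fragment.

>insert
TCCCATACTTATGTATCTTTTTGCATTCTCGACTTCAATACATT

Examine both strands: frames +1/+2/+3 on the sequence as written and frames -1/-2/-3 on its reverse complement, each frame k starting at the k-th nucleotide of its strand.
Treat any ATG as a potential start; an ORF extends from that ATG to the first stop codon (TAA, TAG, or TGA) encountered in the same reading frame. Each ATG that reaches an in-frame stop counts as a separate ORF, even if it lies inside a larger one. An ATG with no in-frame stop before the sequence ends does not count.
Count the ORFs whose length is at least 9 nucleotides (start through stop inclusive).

Reverse complement (5'→3'): AATGTATTGAAGTCGAGAATGCAAAAAGATACATAAGTATGGGA
Frame +1: TCC CAT ACT TAT GTA TCT TTT TGC ATT CTC GAC TTC AAT ACA — no ATG→stop ORF.
Frame +2: CCC ATA CTT ATG TAT CTT TTT GCA TTC TCG ACT TCA ATA CAT — no ATG→stop ORF.
Frame +3: CCA TAC TTA TGT ATC TTT TTG CAT TCT CGA CTT CAA TAC ATT — no ATG→stop ORF.
Frame -1: AAT GTA TTG AAG TCG AGA ATG CAA AAA GAT ACA TAA GTA TGG — ATG at 19, stop TAA at 34 → 18 nt.
Frame -2: ATG TAT TGA AGT CGA GAA TGC AAA AAG ATA CAT AAG TAT GGG — ATG at 2, stop TGA at 8 → 9 nt.
Frame -3: TGT ATT GAA GTC GAG AAT GCA AAA AGA TAC ATA AGT ATG GGA — no ATG→stop ORF.
ORFs ≥ 9 nucleotides: frame -1 19–36 (18 nucleotides), frame -2 2–10 (9 nucleotides). Count = 2.

2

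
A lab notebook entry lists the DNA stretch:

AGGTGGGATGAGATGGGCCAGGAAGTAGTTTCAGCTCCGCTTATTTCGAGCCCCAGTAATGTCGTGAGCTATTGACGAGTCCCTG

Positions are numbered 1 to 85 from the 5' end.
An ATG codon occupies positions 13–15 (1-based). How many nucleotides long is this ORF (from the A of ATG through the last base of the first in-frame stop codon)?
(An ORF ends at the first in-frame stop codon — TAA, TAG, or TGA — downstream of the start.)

Codons from position 13: ATG (13–15), GGC (16–18), CAG (19–21), GAA (22–24), GTA (25–27), GTT (28–30), TCA (31–33), GCT (34–36), CCG (37–39), CTT (40–42), ATT (43–45), TCG (46–48), AGC (49–51), CCC (52–54), AGT (55–57), AAT (58–60), GTC (61–63), GTG (64–66), AGC (67–69), TAT (70–72), TGA (73–75).
TGA is the first in-frame stop; ORF spans 13–75, 63 nucleotides.

63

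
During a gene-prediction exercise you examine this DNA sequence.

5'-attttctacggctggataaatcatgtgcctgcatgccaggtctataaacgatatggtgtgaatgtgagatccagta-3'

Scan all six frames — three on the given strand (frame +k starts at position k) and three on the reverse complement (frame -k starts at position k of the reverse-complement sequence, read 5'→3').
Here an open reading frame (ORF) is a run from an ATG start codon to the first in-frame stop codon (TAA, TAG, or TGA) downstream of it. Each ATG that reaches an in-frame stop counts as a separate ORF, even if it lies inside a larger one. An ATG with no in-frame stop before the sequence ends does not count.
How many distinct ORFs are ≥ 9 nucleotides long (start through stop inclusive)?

3

Reverse complement (5'→3'): TACTGGATCTCACATTCACACCATATCGTTTATAGACCTGGCATGCAGGCACATGATTTATCCAGCCGTAGAAAAT
Frame +1: ATT TTC TAC GGC TGG ATA AAT CAT GTG CCT GCA TGC CAG GTC TAT AAA CGA TAT GGT GTG AAT GTG AGA TCC AGT — no ATG→stop ORF.
Frame +2: TTT TCT ACG GCT GGA TAA ATC ATG TGC CTG CAT GCC AGG TCT ATA AAC GAT ATG GTG TGA ATG TGA GAT CCA GTA — ATG at 23, stop TGA at 59 → 39 nt; ATG at 53, stop TGA at 59 → 9 nt; ATG at 62, stop TGA at 65 → 6 nt.
Frame +3: TTT CTA CGG CTG GAT AAA TCA TGT GCC TGC ATG CCA GGT CTA TAA ACG ATA TGG TGT GAA TGT GAG ATC CAG — ATG at 33, stop TAA at 45 → 15 nt.
Frame -1: TAC TGG ATC TCA CAT TCA CAC CAT ATC GTT TAT AGA CCT GGC ATG CAG GCA CAT GAT TTA TCC AGC CGT AGA AAA — no ATG→stop ORF.
Frame -2: ACT GGA TCT CAC ATT CAC ACC ATA TCG TTT ATA GAC CTG GCA TGC AGG CAC ATG ATT TAT CCA GCC GTA GAA AAT — no ATG→stop ORF.
Frame -3: CTG GAT CTC ACA TTC ACA CCA TAT CGT TTA TAG ACC TGG CAT GCA GGC ACA TGA TTT ATC CAG CCG TAG AAA — no ATG→stop ORF.
ORFs ≥ 9 nucleotides: frame +2 23–61 (39 nucleotides), frame +2 53–61 (9 nucleotides), frame +3 33–47 (15 nucleotides). Count = 3.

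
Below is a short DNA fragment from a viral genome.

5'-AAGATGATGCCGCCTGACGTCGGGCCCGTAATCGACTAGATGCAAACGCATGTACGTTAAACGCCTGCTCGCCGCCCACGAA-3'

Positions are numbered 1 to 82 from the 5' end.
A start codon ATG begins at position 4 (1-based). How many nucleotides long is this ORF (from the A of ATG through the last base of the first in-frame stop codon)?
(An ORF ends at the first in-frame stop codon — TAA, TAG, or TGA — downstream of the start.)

Codons from position 4: ATG (4–6), ATG (7–9), CCG (10–12), CCT (13–15), GAC (16–18), GTC (19–21), GGG (22–24), CCC (25–27), GTA (28–30), ATC (31–33), GAC (34–36), TAG (37–39).
TAG is the first in-frame stop; ORF spans 4–39, 36 nucleotides.

36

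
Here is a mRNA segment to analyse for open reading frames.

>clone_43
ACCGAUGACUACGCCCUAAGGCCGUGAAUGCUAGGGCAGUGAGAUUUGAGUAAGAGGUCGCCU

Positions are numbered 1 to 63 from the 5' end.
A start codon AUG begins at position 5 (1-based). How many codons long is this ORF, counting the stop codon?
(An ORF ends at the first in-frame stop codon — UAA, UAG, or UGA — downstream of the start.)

Codons from position 5: AUG (5–7), ACU (8–10), ACG (11–13), CCC (14–16), UAA (17–19).
UAA is the first in-frame stop; that's 5 codons including the stop.

5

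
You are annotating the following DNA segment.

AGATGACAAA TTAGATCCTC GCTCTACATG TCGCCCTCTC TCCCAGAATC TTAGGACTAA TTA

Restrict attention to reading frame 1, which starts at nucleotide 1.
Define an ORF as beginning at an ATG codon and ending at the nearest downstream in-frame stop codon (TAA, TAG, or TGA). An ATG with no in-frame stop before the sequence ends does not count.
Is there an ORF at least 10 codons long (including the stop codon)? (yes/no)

no

Frame 1: AGA TGA CAA ATT AGA TCC TCG CTC TAC ATG TCG CCC TCT CTC CCA GAA TCT TAG GAC TAA TTA — ATG at 28, stop TAG at 52 → 27 nt.
Largest ORF found is 9 codons < 10, so no.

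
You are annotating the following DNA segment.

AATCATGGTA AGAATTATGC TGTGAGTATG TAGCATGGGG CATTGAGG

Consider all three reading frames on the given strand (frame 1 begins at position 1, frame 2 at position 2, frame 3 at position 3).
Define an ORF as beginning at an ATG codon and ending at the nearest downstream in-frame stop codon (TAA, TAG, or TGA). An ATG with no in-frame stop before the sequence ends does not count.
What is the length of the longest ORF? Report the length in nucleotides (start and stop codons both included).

Frame 1: AAT CAT GGT AAG AAT TAT GCT GTG AGT ATG TAG CAT GGG GCA TTG AGG — ATG at 28, stop TAG at 31 → 6 nt.
Frame 2: ATC ATG GTA AGA ATT ATG CTG TGA GTA TGT AGC ATG GGG CAT TGA — ATG at 5, stop TGA at 23 → 21 nt; ATG at 17, stop TGA at 23 → 9 nt; ATG at 35, stop TGA at 44 → 12 nt.
Frame 3: TCA TGG TAA GAA TTA TGC TGT GAG TAT GTA GCA TGG GGC ATT GAG — no ATG→stop ORF.
Longest: frame 2, positions 5–25, 21 nt = 7 codons = 6 aa. → 21 nucleotides.

21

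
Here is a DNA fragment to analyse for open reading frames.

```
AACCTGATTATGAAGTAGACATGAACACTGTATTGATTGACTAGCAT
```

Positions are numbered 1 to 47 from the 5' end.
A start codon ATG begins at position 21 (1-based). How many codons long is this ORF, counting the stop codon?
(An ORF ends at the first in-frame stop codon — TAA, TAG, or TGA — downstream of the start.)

8

Codons from position 21: ATG (21–23), AAC (24–26), ACT (27–29), GTA (30–32), TTG (33–35), ATT (36–38), GAC (39–41), TAG (42–44).
TAG is the first in-frame stop; that's 8 codons including the stop.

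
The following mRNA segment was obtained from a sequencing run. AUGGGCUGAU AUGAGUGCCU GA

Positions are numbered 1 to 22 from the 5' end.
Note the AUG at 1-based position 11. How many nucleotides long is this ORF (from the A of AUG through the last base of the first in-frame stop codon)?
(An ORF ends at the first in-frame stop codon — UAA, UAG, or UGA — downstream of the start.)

Codons from position 11: AUG (11–13), AGU (14–16), GCC (17–19), UGA (20–22).
UGA is the first in-frame stop; ORF spans 11–22, 12 nucleotides.

12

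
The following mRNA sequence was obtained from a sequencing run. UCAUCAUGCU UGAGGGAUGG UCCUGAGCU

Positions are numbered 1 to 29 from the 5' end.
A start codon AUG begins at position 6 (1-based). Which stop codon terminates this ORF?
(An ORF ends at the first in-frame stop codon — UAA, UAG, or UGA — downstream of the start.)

Codons from position 6: AUG (6–8), CUU (9–11), GAG (12–14), GGA (15–17), UGG (18–20), UCC (21–23), UGA (24–26).
The first in-frame stop codon is UGA.

UGA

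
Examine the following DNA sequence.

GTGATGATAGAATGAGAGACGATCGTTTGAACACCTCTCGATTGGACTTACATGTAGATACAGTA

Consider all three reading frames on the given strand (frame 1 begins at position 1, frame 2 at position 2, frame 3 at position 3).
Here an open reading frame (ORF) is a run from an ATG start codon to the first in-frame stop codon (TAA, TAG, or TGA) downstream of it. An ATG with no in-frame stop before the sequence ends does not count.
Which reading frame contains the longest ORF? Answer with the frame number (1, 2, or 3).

Frame 1: GTG ATG ATA GAA TGA GAG ACG ATC GTT TGA ACA CCT CTC GAT TGG ACT TAC ATG TAG ATA CAG — ATG at 4, stop TGA at 13 → 12 nt; ATG at 52, stop TAG at 55 → 6 nt.
Frame 2: TGA TGA TAG AAT GAG AGA CGA TCG TTT GAA CAC CTC TCG ATT GGA CTT ACA TGT AGA TAC AGT — no ATG→stop ORF.
Frame 3: GAT GAT AGA ATG AGA GAC GAT CGT TTG AAC ACC TCT CGA TTG GAC TTA CAT GTA GAT ACA GTA — no ATG→stop ORF.
Longest ORF is 12 nt in frame 1 (positions 4–15).

1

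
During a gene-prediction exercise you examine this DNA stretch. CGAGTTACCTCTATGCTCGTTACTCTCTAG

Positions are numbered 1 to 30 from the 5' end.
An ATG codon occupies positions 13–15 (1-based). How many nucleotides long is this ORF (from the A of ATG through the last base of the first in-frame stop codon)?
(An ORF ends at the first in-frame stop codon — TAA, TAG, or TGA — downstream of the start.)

18

Codons from position 13: ATG (13–15), CTC (16–18), GTT (19–21), ACT (22–24), CTC (25–27), TAG (28–30).
TAG is the first in-frame stop; ORF spans 13–30, 18 nucleotides.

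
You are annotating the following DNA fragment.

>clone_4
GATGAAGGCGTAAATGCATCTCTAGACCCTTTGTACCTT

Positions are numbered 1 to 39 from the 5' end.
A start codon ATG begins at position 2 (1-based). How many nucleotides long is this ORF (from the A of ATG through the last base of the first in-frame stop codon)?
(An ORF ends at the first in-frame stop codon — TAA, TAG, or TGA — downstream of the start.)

Codons from position 2: ATG (2–4), AAG (5–7), GCG (8–10), TAA (11–13).
TAA is the first in-frame stop; ORF spans 2–13, 12 nucleotides.

12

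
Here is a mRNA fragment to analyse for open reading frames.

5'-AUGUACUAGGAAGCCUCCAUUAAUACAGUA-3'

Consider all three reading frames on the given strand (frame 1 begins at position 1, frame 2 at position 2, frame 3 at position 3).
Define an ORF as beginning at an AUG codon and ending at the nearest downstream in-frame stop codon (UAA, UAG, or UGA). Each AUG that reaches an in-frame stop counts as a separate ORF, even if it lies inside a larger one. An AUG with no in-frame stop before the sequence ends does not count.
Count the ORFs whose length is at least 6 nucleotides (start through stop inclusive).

1

Frame 1: AUG UAC UAG GAA GCC UCC AUU AAU ACA GUA — AUG at 1, stop UAG at 7 → 9 nt.
Frame 2: UGU ACU AGG AAG CCU CCA UUA AUA CAG — no AUG→stop ORF.
Frame 3: GUA CUA GGA AGC CUC CAU UAA UAC AGU — no AUG→stop ORF.
ORFs ≥ 6 nucleotides: frame 1 1–9 (9 nucleotides). Count = 1.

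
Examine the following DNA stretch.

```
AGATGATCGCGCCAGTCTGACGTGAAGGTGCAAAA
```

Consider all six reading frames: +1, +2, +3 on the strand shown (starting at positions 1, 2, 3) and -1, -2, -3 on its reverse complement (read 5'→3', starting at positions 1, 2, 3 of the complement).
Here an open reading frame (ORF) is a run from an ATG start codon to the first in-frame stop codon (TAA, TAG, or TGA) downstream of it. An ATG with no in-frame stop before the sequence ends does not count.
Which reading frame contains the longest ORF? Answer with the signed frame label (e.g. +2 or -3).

+3

Reverse complement (5'→3'): TTTTGCACCTTCACGTCAGACTGGCGCGATCATCT
Frame +1: AGA TGA TCG CGC CAG TCT GAC GTG AAG GTG CAA — no ATG→stop ORF.
Frame +2: GAT GAT CGC GCC AGT CTG ACG TGA AGG TGC AAA — no ATG→stop ORF.
Frame +3: ATG ATC GCG CCA GTC TGA CGT GAA GGT GCA AAA — ATG at 3, stop TGA at 18 → 18 nt.
Frame -1: TTT TGC ACC TTC ACG TCA GAC TGG CGC GAT CAT — no ATG→stop ORF.
Frame -2: TTT GCA CCT TCA CGT CAG ACT GGC GCG ATC ATC — no ATG→stop ORF.
Frame -3: TTG CAC CTT CAC GTC AGA CTG GCG CGA TCA TCT — no ATG→stop ORF.
Longest ORF is 18 nt in frame +3 (positions 3–20).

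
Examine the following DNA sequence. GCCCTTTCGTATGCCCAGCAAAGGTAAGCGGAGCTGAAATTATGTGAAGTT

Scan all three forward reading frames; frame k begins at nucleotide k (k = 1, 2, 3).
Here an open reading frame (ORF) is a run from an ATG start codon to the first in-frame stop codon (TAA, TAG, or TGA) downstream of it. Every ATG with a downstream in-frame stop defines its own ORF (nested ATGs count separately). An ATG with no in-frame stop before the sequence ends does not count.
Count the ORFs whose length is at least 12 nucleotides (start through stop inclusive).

Frame 1: GCC CTT TCG TAT GCC CAG CAA AGG TAA GCG GAG CTG AAA TTA TGT GAA GTT — no ATG→stop ORF.
Frame 2: CCC TTT CGT ATG CCC AGC AAA GGT AAG CGG AGC TGA AAT TAT GTG AAG — ATG at 11, stop TGA at 35 → 27 nt.
Frame 3: CCT TTC GTA TGC CCA GCA AAG GTA AGC GGA GCT GAA ATT ATG TGA AGT — ATG at 42, stop TGA at 45 → 6 nt.
ORFs ≥ 12 nucleotides: frame 2 11–37 (27 nucleotides). Count = 1.

1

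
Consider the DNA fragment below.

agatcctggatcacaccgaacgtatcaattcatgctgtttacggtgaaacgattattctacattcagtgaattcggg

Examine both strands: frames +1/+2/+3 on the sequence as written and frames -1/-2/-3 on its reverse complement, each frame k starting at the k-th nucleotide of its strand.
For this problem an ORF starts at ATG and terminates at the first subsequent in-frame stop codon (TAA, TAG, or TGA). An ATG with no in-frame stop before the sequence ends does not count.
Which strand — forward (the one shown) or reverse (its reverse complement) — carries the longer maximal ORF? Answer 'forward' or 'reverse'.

Reverse complement (5'→3'): CCCGAATTCACTGAATGTAGAATAATCGTTTCACCGTAAACAGCATGAATTGATACGTTCGGTGTGATCCAGGATCT
Frame +1: AGA TCC TGG ATC ACA CCG AAC GTA TCA ATT CAT GCT GTT TAC GGT GAA ACG ATT ATT CTA CAT TCA GTG AAT TCG — no ATG→stop ORF.
Frame +2: GAT CCT GGA TCA CAC CGA ACG TAT CAA TTC ATG CTG TTT ACG GTG AAA CGA TTA TTC TAC ATT CAG TGA ATT CGG — ATG at 32, stop TGA at 68 → 39 nt.
Frame +3: ATC CTG GAT CAC ACC GAA CGT ATC AAT TCA TGC TGT TTA CGG TGA AAC GAT TAT TCT ACA TTC AGT GAA TTC GGG — no ATG→stop ORF.
Frame -1: CCC GAA TTC ACT GAA TGT AGA ATA ATC GTT TCA CCG TAA ACA GCA TGA ATT GAT ACG TTC GGT GTG ATC CAG GAT — no ATG→stop ORF.
Frame -2: CCG AAT TCA CTG AAT GTA GAA TAA TCG TTT CAC CGT AAA CAG CAT GAA TTG ATA CGT TCG GTG TGA TCC AGG ATC — no ATG→stop ORF.
Frame -3: CGA ATT CAC TGA ATG TAG AAT AAT CGT TTC ACC GTA AAC AGC ATG AAT TGA TAC GTT CGG TGT GAT CCA GGA TCT — ATG at 15, stop TAG at 18 → 6 nt; ATG at 45, stop TGA at 51 → 9 nt.
Forward-strand max 39 nt; reverse-strand max 9 nt. The forward strand has the longer ORF.

forward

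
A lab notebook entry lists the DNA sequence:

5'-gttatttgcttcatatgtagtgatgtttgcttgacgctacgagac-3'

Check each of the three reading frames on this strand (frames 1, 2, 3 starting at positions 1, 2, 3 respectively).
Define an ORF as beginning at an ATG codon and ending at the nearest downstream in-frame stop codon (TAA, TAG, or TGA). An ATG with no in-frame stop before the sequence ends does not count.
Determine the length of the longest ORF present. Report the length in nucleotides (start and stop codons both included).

12

Frame 1: GTT ATT TGC TTC ATA TGT AGT GAT GTT TGC TTG ACG CTA CGA GAC — no ATG→stop ORF.
Frame 2: TTA TTT GCT TCA TAT GTA GTG ATG TTT GCT TGA CGC TAC GAG — ATG at 23, stop TGA at 32 → 12 nt.
Frame 3: TAT TTG CTT CAT ATG TAG TGA TGT TTG CTT GAC GCT ACG AGA — ATG at 15, stop TAG at 18 → 6 nt.
Longest: frame 2, positions 23–34, 12 nt = 4 codons = 3 aa. → 12 nucleotides.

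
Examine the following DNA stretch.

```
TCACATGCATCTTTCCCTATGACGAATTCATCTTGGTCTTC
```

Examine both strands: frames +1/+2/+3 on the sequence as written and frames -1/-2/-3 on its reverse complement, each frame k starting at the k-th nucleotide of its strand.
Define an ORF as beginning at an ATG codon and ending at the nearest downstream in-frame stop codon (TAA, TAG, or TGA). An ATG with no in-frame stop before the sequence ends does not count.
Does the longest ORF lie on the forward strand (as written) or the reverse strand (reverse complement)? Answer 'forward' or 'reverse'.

forward

Reverse complement (5'→3'): GAAGACCAAGATGAATTCGTCATAGGGAAAGATGCATGTGA
Frame +1: TCA CAT GCA TCT TTC CCT ATG ACG AAT TCA TCT TGG TCT — no ATG→stop ORF.
Frame +2: CAC ATG CAT CTT TCC CTA TGA CGA ATT CAT CTT GGT CTT — ATG at 5, stop TGA at 20 → 18 nt.
Frame +3: ACA TGC ATC TTT CCC TAT GAC GAA TTC ATC TTG GTC TTC — no ATG→stop ORF.
Frame -1: GAA GAC CAA GAT GAA TTC GTC ATA GGG AAA GAT GCA TGT — no ATG→stop ORF.
Frame -2: AAG ACC AAG ATG AAT TCG TCA TAG GGA AAG ATG CAT GTG — ATG at 11, stop TAG at 23 → 15 nt.
Frame -3: AGA CCA AGA TGA ATT CGT CAT AGG GAA AGA TGC ATG TGA — ATG at 36, stop TGA at 39 → 6 nt.
Forward-strand max 18 nt; reverse-strand max 15 nt. The forward strand has the longer ORF.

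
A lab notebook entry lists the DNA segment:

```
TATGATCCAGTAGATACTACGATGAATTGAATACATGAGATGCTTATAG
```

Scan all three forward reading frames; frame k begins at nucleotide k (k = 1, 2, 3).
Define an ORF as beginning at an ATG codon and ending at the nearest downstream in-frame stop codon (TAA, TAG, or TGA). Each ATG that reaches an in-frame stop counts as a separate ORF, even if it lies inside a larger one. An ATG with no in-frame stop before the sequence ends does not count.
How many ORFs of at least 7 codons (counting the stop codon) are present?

Frame 1: TAT GAT CCA GTA GAT ACT ACG ATG AAT TGA ATA CAT GAG ATG CTT ATA — ATG at 22, stop TGA at 28 → 9 nt.
Frame 2: ATG ATC CAG TAG ATA CTA CGA TGA ATT GAA TAC ATG AGA TGC TTA TAG — ATG at 2, stop TAG at 11 → 12 nt; ATG at 35, stop TAG at 47 → 15 nt.
Frame 3: TGA TCC AGT AGA TAC TAC GAT GAA TTG AAT ACA TGA GAT GCT TAT — no ATG→stop ORF.
No ORF reaches 7 codons. Count = 0.

0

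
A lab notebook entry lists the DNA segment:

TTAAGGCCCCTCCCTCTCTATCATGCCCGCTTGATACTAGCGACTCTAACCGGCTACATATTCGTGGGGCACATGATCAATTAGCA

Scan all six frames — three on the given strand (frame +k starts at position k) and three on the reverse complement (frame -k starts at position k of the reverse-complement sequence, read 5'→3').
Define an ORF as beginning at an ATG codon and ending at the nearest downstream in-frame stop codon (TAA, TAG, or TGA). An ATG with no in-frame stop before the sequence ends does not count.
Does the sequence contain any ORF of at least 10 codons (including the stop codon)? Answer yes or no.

no

Reverse complement (5'→3'): TGCTAATTGATCATGTGCCCCACGAATATGTAGCCGGTTAGAGTCGCTAGTATCAAGCGGGCATGATAGAGAGGGAGGGGCCTTAA
Frame +1: TTA AGG CCC CTC CCT CTC TAT CAT GCC CGC TTG ATA CTA GCG ACT CTA ACC GGC TAC ATA TTC GTG GGG CAC ATG ATC AAT TAG — ATG at 73, stop TAG at 82 → 12 nt.
Frame +2: TAA GGC CCC TCC CTC TCT ATC ATG CCC GCT TGA TAC TAG CGA CTC TAA CCG GCT ACA TAT TCG TGG GGC ACA TGA TCA ATT AGC — ATG at 23, stop TGA at 32 → 12 nt.
Frame +3: AAG GCC CCT CCC TCT CTA TCA TGC CCG CTT GAT ACT AGC GAC TCT AAC CGG CTA CAT ATT CGT GGG GCA CAT GAT CAA TTA GCA — no ATG→stop ORF.
Frame -1: TGC TAA TTG ATC ATG TGC CCC ACG AAT ATG TAG CCG GTT AGA GTC GCT AGT ATC AAG CGG GCA TGA TAG AGA GGG AGG GGC CTT — ATG at 13, stop TAG at 31 → 21 nt; ATG at 28, stop TAG at 31 → 6 nt.
Frame -2: GCT AAT TGA TCA TGT GCC CCA CGA ATA TGT AGC CGG TTA GAG TCG CTA GTA TCA AGC GGG CAT GAT AGA GAG GGA GGG GCC TTA — no ATG→stop ORF.
Frame -3: CTA ATT GAT CAT GTG CCC CAC GAA TAT GTA GCC GGT TAG AGT CGC TAG TAT CAA GCG GGC ATG ATA GAG AGG GAG GGG CCT TAA — ATG at 63, stop TAA at 84 → 24 nt.
Largest ORF found is 8 codons < 10, so no.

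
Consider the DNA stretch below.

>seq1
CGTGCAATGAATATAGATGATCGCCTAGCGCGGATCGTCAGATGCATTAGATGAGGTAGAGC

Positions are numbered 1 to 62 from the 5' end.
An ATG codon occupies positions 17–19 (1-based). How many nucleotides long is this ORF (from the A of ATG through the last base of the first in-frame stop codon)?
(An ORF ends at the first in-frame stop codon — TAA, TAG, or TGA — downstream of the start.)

Codons from position 17: ATG (17–19), ATC (20–22), GCC (23–25), TAG (26–28).
TAG is the first in-frame stop; ORF spans 17–28, 12 nucleotides.

12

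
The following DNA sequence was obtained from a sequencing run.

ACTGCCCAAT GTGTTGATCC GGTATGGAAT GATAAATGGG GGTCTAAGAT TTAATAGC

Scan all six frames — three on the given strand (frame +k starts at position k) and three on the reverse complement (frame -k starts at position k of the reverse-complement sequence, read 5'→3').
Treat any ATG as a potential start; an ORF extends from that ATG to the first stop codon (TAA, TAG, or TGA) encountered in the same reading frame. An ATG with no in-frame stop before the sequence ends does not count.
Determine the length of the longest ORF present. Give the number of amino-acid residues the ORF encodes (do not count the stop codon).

Reverse complement (5'→3'): GCTATTAAATCTTAGACCCCCATTTATCATTCCATACCGGATCAACACATTGGGCAGT
Frame +1: ACT GCC CAA TGT GTT GAT CCG GTA TGG AAT GAT AAA TGG GGG TCT AAG ATT TAA TAG — no ATG→stop ORF.
Frame +2: CTG CCC AAT GTG TTG ATC CGG TAT GGA ATG ATA AAT GGG GGT CTA AGA TTT AAT AGC — no ATG→stop ORF.
Frame +3: TGC CCA ATG TGT TGA TCC GGT ATG GAA TGA TAA ATG GGG GTC TAA GAT TTA ATA — ATG at 9, stop TGA at 15 → 9 nt; ATG at 24, stop TGA at 30 → 9 nt; ATG at 36, stop TAA at 45 → 12 nt.
Frame -1: GCT ATT AAA TCT TAG ACC CCC ATT TAT CAT TCC ATA CCG GAT CAA CAC ATT GGG CAG — no ATG→stop ORF.
Frame -2: CTA TTA AAT CTT AGA CCC CCA TTT ATC ATT CCA TAC CGG ATC AAC ACA TTG GGC AGT — no ATG→stop ORF.
Frame -3: TAT TAA ATC TTA GAC CCC CAT TTA TCA TTC CAT ACC GGA TCA ACA CAT TGG GCA — no ATG→stop ORF.
Longest: frame +3, positions 36–47, 12 nt = 4 codons = 3 aa. → 3 amino acids.

3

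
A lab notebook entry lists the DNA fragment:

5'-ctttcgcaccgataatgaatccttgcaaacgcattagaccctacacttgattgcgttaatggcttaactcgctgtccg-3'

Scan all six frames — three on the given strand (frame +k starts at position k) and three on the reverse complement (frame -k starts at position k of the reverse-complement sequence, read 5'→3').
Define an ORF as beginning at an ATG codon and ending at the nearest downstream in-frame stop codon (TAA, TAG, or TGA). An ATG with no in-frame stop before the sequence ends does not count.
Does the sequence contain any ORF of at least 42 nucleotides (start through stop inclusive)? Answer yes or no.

no

Reverse complement (5'→3'): CGGACAGCGAGTTAAGCCATTAACGCAATCAAGTGTAGGGTCTAATGCGTTTGCAAGGATTCATTATCGGTGCGAAAG
Frame +1: CTT TCG CAC CGA TAA TGA ATC CTT GCA AAC GCA TTA GAC CCT ACA CTT GAT TGC GTT AAT GGC TTA ACT CGC TGT CCG — no ATG→stop ORF.
Frame +2: TTT CGC ACC GAT AAT GAA TCC TTG CAA ACG CAT TAG ACC CTA CAC TTG ATT GCG TTA ATG GCT TAA CTC GCT GTC — ATG at 59, stop TAA at 65 → 9 nt.
Frame +3: TTC GCA CCG ATA ATG AAT CCT TGC AAA CGC ATT AGA CCC TAC ACT TGA TTG CGT TAA TGG CTT AAC TCG CTG TCC — ATG at 15, stop TGA at 48 → 36 nt.
Frame -1: CGG ACA GCG AGT TAA GCC ATT AAC GCA ATC AAG TGT AGG GTC TAA TGC GTT TGC AAG GAT TCA TTA TCG GTG CGA AAG — no ATG→stop ORF.
Frame -2: GGA CAG CGA GTT AAG CCA TTA ACG CAA TCA AGT GTA GGG TCT AAT GCG TTT GCA AGG ATT CAT TAT CGG TGC GAA — no ATG→stop ORF.
Frame -3: GAC AGC GAG TTA AGC CAT TAA CGC AAT CAA GTG TAG GGT CTA ATG CGT TTG CAA GGA TTC ATT ATC GGT GCG AAA — no ATG→stop ORF.
Largest ORF found is 36 nucleotides < 42, so no.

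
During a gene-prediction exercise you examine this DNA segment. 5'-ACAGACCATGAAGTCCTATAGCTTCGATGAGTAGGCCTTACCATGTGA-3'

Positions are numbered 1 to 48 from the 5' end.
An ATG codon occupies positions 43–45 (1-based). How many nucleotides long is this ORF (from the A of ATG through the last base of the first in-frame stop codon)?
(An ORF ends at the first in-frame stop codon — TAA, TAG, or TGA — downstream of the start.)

6

Codons from position 43: ATG (43–45), TGA (46–48).
TGA is the first in-frame stop; ORF spans 43–48, 6 nucleotides.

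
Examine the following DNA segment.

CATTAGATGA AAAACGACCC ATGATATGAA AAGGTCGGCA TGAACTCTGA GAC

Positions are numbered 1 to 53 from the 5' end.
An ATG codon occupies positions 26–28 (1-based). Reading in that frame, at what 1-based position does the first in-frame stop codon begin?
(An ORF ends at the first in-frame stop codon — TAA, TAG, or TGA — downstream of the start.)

Codons from position 26: ATG (26–28), AAA (29–31), AGG (32–34), TCG (35–37), GCA (38–40), TGA (41–43).
TGA is a stop codon; it begins at position 41.

41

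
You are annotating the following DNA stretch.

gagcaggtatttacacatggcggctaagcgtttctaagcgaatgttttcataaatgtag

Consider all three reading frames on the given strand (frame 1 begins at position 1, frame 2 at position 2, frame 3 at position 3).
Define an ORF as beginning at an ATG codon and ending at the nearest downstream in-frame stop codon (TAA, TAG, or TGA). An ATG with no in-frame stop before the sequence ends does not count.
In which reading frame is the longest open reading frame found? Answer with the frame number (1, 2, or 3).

2

Frame 1: GAG CAG GTA TTT ACA CAT GGC GGC TAA GCG TTT CTA AGC GAA TGT TTT CAT AAA TGT — no ATG→stop ORF.
Frame 2: AGC AGG TAT TTA CAC ATG GCG GCT AAG CGT TTC TAA GCG AAT GTT TTC ATA AAT GTA — ATG at 17, stop TAA at 35 → 21 nt.
Frame 3: GCA GGT ATT TAC ACA TGG CGG CTA AGC GTT TCT AAG CGA ATG TTT TCA TAA ATG TAG — ATG at 42, stop TAA at 51 → 12 nt; ATG at 54, stop TAG at 57 → 6 nt.
Longest ORF is 21 nt in frame 2 (positions 17–37).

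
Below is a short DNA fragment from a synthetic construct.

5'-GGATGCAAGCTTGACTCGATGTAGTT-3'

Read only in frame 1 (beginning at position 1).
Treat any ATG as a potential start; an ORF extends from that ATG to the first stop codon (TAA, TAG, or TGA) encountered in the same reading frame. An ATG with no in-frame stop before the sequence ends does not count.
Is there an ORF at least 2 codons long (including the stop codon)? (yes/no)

Frame 1: GGA TGC AAG CTT GAC TCG ATG TAG — ATG at 19, stop TAG at 22 → 6 nt.
Frame 1 has an ORF of 2 codons (positions 19–24) ≥ 2, so yes.

yes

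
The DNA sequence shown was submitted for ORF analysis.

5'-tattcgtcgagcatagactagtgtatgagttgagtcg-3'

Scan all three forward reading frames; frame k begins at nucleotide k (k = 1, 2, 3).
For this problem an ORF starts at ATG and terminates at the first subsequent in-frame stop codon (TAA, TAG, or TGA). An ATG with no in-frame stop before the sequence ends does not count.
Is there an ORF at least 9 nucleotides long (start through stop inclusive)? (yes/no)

Frame 1: TAT TCG TCG AGC ATA GAC TAG TGT ATG AGT TGA GTC — ATG at 25, stop TGA at 31 → 9 nt.
Frame 2: ATT CGT CGA GCA TAG ACT AGT GTA TGA GTT GAG TCG — no ATG→stop ORF.
Frame 3: TTC GTC GAG CAT AGA CTA GTG TAT GAG TTG AGT — no ATG→stop ORF.
Frame 1 has an ORF of 9 nucleotides (positions 25–33) ≥ 9, so yes.

yes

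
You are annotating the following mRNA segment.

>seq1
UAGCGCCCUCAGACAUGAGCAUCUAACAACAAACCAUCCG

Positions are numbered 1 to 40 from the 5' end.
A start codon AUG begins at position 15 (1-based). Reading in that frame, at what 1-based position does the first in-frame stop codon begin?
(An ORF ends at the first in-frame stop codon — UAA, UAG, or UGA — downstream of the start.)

Codons from position 15: AUG (15–17), AGC (18–20), AUC (21–23), UAA (24–26).
UAA is a stop codon; it begins at position 24.

24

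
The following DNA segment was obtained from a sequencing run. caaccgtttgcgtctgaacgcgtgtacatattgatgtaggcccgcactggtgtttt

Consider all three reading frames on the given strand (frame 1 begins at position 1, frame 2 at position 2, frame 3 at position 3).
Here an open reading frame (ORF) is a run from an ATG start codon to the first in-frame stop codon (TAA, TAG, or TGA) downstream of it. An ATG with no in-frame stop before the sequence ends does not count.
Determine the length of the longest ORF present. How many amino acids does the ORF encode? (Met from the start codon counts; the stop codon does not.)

1

Frame 1: CAA CCG TTT GCG TCT GAA CGC GTG TAC ATA TTG ATG TAG GCC CGC ACT GGT GTT — ATG at 34, stop TAG at 37 → 6 nt.
Frame 2: AAC CGT TTG CGT CTG AAC GCG TGT ACA TAT TGA TGT AGG CCC GCA CTG GTG TTT — no ATG→stop ORF.
Frame 3: ACC GTT TGC GTC TGA ACG CGT GTA CAT ATT GAT GTA GGC CCG CAC TGG TGT TTT — no ATG→stop ORF.
Longest: frame 1, positions 34–39, 6 nt = 2 codons = 1 aa. → 1 amino acids.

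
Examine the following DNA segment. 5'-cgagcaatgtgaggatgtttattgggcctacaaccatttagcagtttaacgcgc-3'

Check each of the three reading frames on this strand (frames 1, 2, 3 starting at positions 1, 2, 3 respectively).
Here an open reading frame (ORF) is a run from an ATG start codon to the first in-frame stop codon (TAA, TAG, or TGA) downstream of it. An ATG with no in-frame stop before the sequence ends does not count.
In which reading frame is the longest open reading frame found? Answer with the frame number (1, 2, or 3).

3

Frame 1: CGA GCA ATG TGA GGA TGT TTA TTG GGC CTA CAA CCA TTT AGC AGT TTA ACG CGC — ATG at 7, stop TGA at 10 → 6 nt.
Frame 2: GAG CAA TGT GAG GAT GTT TAT TGG GCC TAC AAC CAT TTA GCA GTT TAA CGC — no ATG→stop ORF.
Frame 3: AGC AAT GTG AGG ATG TTT ATT GGG CCT ACA ACC ATT TAG CAG TTT AAC GCG — ATG at 15, stop TAG at 39 → 27 nt.
Longest ORF is 27 nt in frame 3 (positions 15–41).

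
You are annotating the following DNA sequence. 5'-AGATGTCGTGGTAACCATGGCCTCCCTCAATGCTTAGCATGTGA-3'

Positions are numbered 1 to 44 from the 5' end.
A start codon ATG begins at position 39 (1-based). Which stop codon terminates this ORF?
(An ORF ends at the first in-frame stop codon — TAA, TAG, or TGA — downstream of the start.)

Codons from position 39: ATG (39–41), TGA (42–44).
The first in-frame stop codon is TGA.

TGA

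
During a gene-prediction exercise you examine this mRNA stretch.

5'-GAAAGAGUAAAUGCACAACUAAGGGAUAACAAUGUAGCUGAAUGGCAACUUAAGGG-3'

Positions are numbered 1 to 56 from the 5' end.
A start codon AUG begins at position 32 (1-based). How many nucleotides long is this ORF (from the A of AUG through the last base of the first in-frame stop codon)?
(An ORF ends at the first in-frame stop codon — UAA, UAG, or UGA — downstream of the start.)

Codons from position 32: AUG (32–34), UAG (35–37).
UAG is the first in-frame stop; ORF spans 32–37, 6 nucleotides.

6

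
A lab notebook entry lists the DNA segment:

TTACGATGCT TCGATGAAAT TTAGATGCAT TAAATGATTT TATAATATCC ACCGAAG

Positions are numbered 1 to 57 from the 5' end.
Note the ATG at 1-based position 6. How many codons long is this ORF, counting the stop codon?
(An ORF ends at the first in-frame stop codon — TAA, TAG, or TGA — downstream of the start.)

Codons from position 6: ATG (6–8), CTT (9–11), CGA (12–14), TGA (15–17).
TGA is the first in-frame stop; that's 4 codons including the stop.

4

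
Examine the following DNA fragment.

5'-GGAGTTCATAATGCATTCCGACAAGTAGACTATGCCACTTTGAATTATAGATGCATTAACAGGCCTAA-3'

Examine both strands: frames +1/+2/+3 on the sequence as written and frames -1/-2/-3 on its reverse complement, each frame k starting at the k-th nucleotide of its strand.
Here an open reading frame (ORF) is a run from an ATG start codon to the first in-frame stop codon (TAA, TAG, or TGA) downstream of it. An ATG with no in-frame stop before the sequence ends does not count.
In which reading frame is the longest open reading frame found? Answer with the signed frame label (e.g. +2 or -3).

+2

Reverse complement (5'→3'): TTAGGCCTGTTAATGCATCTATAATTCAAAGTGGCATAGTCTACTTGTCGGAATGCATTATGAACTCC
Frame +1: GGA GTT CAT AAT GCA TTC CGA CAA GTA GAC TAT GCC ACT TTG AAT TAT AGA TGC ATT AAC AGG CCT — no ATG→stop ORF.
Frame +2: GAG TTC ATA ATG CAT TCC GAC AAG TAG ACT ATG CCA CTT TGA ATT ATA GAT GCA TTA ACA GGC CTA — ATG at 11, stop TAG at 26 → 18 nt; ATG at 32, stop TGA at 41 → 12 nt.
Frame +3: AGT TCA TAA TGC ATT CCG ACA AGT AGA CTA TGC CAC TTT GAA TTA TAG ATG CAT TAA CAG GCC TAA — ATG at 51, stop TAA at 57 → 9 nt.
Frame -1: TTA GGC CTG TTA ATG CAT CTA TAA TTC AAA GTG GCA TAG TCT ACT TGT CGG AAT GCA TTA TGA ACT — ATG at 13, stop TAA at 22 → 12 nt.
Frame -2: TAG GCC TGT TAA TGC ATC TAT AAT TCA AAG TGG CAT AGT CTA CTT GTC GGA ATG CAT TAT GAA CTC — no ATG→stop ORF.
Frame -3: AGG CCT GTT AAT GCA TCT ATA ATT CAA AGT GGC ATA GTC TAC TTG TCG GAA TGC ATT ATG AAC TCC — no ATG→stop ORF.
Longest ORF is 18 nt in frame +2 (positions 11–28).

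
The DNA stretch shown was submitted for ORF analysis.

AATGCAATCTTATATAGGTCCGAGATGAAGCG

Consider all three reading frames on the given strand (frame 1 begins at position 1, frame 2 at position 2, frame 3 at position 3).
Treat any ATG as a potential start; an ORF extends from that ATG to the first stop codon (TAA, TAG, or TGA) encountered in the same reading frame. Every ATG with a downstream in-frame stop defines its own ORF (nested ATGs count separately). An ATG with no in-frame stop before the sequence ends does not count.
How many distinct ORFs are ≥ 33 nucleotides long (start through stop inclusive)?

0

Frame 1: AAT GCA ATC TTA TAT AGG TCC GAG ATG AAG — no ATG→stop ORF.
Frame 2: ATG CAA TCT TAT ATA GGT CCG AGA TGA AGC — ATG at 2, stop TGA at 26 → 27 nt.
Frame 3: TGC AAT CTT ATA TAG GTC CGA GAT GAA GCG — no ATG→stop ORF.
No ORF reaches 33 nucleotides. Count = 0.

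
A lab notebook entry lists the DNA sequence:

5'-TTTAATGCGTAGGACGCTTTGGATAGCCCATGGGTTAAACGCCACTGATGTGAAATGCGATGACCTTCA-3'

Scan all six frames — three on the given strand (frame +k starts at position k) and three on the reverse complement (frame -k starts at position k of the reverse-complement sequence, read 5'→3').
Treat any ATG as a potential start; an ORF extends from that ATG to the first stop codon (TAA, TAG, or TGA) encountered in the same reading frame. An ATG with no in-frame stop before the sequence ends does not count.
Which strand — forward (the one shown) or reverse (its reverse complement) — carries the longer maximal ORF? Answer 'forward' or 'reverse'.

reverse

Reverse complement (5'→3'): TGAAGGTCATCGCATTTCACATCAGTGGCGTTTAACCCATGGGCTATCCAAAGCGTCCTACGCATTAAA
Frame +1: TTT AAT GCG TAG GAC GCT TTG GAT AGC CCA TGG GTT AAA CGC CAC TGA TGT GAA ATG CGA TGA CCT TCA — ATG at 55, stop TGA at 61 → 9 nt.
Frame +2: TTA ATG CGT AGG ACG CTT TGG ATA GCC CAT GGG TTA AAC GCC ACT GAT GTG AAA TGC GAT GAC CTT — no ATG→stop ORF.
Frame +3: TAA TGC GTA GGA CGC TTT GGA TAG CCC ATG GGT TAA ACG CCA CTG ATG TGA AAT GCG ATG ACC TTC — ATG at 30, stop TAA at 36 → 9 nt; ATG at 48, stop TGA at 51 → 6 nt.
Frame -1: TGA AGG TCA TCG CAT TTC ACA TCA GTG GCG TTT AAC CCA TGG GCT ATC CAA AGC GTC CTA CGC ATT AAA — no ATG→stop ORF.
Frame -2: GAA GGT CAT CGC ATT TCA CAT CAG TGG CGT TTA ACC CAT GGG CTA TCC AAA GCG TCC TAC GCA TTA — no ATG→stop ORF.
Frame -3: AAG GTC ATC GCA TTT CAC ATC AGT GGC GTT TAA CCC ATG GGC TAT CCA AAG CGT CCT ACG CAT TAA — ATG at 39, stop TAA at 66 → 30 nt.
Forward-strand max 9 nt; reverse-strand max 30 nt. The reverse strand has the longer ORF.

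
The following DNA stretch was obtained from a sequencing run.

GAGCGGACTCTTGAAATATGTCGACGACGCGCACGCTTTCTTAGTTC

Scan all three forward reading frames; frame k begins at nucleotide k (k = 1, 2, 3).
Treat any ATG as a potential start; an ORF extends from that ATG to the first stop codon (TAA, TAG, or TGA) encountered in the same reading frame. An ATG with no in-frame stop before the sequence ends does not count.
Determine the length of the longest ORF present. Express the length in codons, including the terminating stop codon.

9

Frame 1: GAG CGG ACT CTT GAA ATA TGT CGA CGA CGC GCA CGC TTT CTT AGT — no ATG→stop ORF.
Frame 2: AGC GGA CTC TTG AAA TAT GTC GAC GAC GCG CAC GCT TTC TTA GTT — no ATG→stop ORF.
Frame 3: GCG GAC TCT TGA AAT ATG TCG ACG ACG CGC ACG CTT TCT TAG TTC — ATG at 18, stop TAG at 42 → 27 nt.
Longest: frame 3, positions 18–44, 27 nt = 9 codons = 8 aa. → 9 codons.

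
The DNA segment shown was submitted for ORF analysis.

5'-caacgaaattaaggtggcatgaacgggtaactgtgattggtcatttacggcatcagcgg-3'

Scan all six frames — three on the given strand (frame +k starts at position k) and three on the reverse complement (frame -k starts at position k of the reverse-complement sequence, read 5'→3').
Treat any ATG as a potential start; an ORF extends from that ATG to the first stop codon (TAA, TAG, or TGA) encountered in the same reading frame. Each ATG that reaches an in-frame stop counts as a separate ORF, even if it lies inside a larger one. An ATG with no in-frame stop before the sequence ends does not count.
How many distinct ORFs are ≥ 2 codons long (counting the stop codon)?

4

Reverse complement (5'→3'): CCGCTGATGCCGTAAATGACCAATCACAGTTACCCGTTCATGCCACCTTAATTTCGTTG
Frame +1: CAA CGA AAT TAA GGT GGC ATG AAC GGG TAA CTG TGA TTG GTC ATT TAC GGC ATC AGC — ATG at 19, stop TAA at 28 → 12 nt.
Frame +2: AAC GAA ATT AAG GTG GCA TGA ACG GGT AAC TGT GAT TGG TCA TTT ACG GCA TCA GCG — no ATG→stop ORF.
Frame +3: ACG AAA TTA AGG TGG CAT GAA CGG GTA ACT GTG ATT GGT CAT TTA CGG CAT CAG CGG — no ATG→stop ORF.
Frame -1: CCG CTG ATG CCG TAA ATG ACC AAT CAC AGT TAC CCG TTC ATG CCA CCT TAA TTT CGT — ATG at 7, stop TAA at 13 → 9 nt; ATG at 16, stop TAA at 49 → 36 nt; ATG at 40, stop TAA at 49 → 12 nt.
Frame -2: CGC TGA TGC CGT AAA TGA CCA ATC ACA GTT ACC CGT TCA TGC CAC CTT AAT TTC GTT — no ATG→stop ORF.
Frame -3: GCT GAT GCC GTA AAT GAC CAA TCA CAG TTA CCC GTT CAT GCC ACC TTA ATT TCG TTG — no ATG→stop ORF.
ORFs ≥ 2 codons: frame +1 19–30 (4 codons), frame -1 7–15 (3 codons), frame -1 16–51 (12 codons), frame -1 40–51 (4 codons). Count = 4.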